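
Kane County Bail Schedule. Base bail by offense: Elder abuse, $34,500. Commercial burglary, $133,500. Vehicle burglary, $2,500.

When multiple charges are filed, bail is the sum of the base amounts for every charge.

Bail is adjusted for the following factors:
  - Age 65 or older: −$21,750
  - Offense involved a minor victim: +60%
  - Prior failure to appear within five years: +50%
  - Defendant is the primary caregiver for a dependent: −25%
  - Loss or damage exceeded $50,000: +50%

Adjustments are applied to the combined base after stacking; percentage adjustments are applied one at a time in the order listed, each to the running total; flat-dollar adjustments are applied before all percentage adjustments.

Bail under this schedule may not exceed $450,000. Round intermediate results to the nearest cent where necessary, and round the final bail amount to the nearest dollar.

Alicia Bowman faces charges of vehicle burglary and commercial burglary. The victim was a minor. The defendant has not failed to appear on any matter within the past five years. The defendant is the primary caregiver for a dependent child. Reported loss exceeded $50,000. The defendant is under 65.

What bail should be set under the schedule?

Base amounts from the schedule: vehicle burglary $2,500; commercial burglary $133,500.
Stacking rule: sum of all bases. $2,500 + $133,500 = $136,000.
Offense involved a minor victim (+60%): $136,000 × 1.6 = $217,600.
Defendant is the primary caregiver for a dependent (−25%): $217,600 × 0.75 = $163,200.
Loss or damage exceeded $50,000 (+50%): $163,200 × 1.5 = $244,800.
$244,800 is within the $450,000 maximum.

$244,800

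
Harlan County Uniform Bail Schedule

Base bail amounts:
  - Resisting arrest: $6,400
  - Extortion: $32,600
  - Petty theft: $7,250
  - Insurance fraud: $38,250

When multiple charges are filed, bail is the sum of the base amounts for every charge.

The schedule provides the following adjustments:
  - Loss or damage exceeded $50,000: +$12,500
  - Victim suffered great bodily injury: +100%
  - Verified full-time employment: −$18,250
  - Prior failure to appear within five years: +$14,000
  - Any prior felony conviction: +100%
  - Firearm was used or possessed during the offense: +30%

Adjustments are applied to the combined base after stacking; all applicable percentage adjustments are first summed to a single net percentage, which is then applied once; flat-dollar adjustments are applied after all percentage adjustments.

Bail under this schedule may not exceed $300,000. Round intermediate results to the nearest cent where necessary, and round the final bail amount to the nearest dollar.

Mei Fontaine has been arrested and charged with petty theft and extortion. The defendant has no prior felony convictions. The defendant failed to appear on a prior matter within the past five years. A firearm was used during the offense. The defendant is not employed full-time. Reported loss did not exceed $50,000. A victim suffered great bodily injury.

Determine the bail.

Base amounts from the schedule: petty theft $7,250; extortion $32,600.
Stacking rule: sum of all bases. $7,250 + $32,600 = $39,850.
Net percentage adjustment: +100% +30% = +130%. $39,850 × 2.3 = $91,655.
Prior failure to appear within five years (+$14,000 flat): $91,655 + $14,000 = $105,655.
$105,655 is within the $300,000 maximum.

$105,655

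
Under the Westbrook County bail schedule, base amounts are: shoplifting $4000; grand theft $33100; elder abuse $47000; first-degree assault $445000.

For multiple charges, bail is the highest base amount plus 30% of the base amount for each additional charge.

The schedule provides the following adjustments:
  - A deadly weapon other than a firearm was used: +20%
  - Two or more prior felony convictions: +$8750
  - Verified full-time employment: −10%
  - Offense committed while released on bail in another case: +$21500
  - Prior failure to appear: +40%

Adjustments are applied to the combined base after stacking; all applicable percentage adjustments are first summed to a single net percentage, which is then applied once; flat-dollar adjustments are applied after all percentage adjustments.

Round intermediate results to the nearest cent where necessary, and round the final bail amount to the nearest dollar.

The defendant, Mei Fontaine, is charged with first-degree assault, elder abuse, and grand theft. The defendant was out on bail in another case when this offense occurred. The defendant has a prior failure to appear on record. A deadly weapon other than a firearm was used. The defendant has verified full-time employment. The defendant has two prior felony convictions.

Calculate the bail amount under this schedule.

Base amounts from the schedule: first-degree assault $445000; elder abuse $47000; grand theft $33100.
Stacking rule: highest base plus 30% of each additional charge. Highest is first-degree assault at $445000. Additional: $47000 × 30% = $14100; $33100 × 30% = $9930. Combined base = $445000 + $24030 = $469030.
Net percentage adjustment: +20% −10% +40% = +50%. $469030 × 1.5 = $703545.
Two or more prior felony convictions (+$8750 flat): $703545 + $8750 = $712295.
Offense committed while released on bail in another case (+$21500 flat): $712295 + $21500 = $733795.

$733795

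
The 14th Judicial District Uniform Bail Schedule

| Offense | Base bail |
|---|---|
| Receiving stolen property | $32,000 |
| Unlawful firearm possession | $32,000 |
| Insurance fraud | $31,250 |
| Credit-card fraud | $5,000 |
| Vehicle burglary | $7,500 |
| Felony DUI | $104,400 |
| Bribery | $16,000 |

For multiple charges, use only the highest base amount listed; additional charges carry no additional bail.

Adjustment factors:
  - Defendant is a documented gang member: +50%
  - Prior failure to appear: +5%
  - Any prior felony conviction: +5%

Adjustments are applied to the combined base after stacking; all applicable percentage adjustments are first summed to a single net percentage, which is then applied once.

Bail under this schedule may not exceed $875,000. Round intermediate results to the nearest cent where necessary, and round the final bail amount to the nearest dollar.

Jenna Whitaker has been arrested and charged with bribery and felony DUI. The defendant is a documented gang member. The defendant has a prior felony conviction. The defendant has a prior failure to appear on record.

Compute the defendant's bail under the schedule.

Base amounts from the schedule: bribery $16,000; felony DUI $104,400.
Stacking rule: use the highest base only. Highest is felony DUI at $104,400. Combined base = $104,400.
Net percentage adjustment: +50% +5% +5% = +60%. $104,400 × 1.6 = $167,040.
$167,040 is within the $875,000 maximum.

$167,040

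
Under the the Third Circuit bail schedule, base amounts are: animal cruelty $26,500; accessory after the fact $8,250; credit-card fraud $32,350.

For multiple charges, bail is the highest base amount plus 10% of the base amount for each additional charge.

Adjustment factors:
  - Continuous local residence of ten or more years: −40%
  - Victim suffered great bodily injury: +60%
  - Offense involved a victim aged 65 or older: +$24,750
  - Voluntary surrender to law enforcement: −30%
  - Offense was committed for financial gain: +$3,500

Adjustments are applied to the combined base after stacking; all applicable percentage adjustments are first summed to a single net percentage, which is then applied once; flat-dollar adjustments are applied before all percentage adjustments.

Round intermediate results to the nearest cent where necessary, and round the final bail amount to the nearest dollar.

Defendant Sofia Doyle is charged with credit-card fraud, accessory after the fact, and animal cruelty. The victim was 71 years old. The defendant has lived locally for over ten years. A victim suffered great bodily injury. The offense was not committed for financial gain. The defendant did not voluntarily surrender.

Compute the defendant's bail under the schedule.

$72,690

Base amounts from the schedule: credit-card fraud $32,350; accessory after the fact $8,250; animal cruelty $26,500.
Stacking rule: highest base plus 10% of each additional charge. Highest is credit-card fraud at $32,350. Additional: $8,250 × 10% = $825; $26,500 × 10% = $2,650. Combined base = $32,350 + $3,475 = $35,825.
Offense involved a victim aged 65 or older (+$24,750 flat): $35,825 + $24,750 = $60,575.
Net percentage adjustment: −40% +60% = +20%. $60,575 × 1.2 = $72,690.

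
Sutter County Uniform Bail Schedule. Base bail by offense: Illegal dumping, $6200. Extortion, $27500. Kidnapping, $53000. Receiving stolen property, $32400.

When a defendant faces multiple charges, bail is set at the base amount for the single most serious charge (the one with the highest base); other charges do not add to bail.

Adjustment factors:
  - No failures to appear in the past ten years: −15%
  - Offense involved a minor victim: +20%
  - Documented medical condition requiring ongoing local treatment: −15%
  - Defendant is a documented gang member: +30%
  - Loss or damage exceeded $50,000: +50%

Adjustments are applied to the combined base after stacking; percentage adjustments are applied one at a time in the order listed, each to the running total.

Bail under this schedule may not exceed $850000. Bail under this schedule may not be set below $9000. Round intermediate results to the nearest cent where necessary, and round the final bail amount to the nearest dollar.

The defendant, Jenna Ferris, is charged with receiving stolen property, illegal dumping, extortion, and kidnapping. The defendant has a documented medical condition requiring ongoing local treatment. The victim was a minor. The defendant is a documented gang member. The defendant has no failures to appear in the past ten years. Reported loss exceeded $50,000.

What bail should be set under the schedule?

Base amounts from the schedule: receiving stolen property $32400; illegal dumping $6200; extortion $27500; kidnapping $53000.
Stacking rule: use the highest base only. Highest is kidnapping at $53000. Combined base = $53000.
No failures to appear in the past ten years (−15%): $53000 × 0.85 = $45050.
Offense involved a minor victim (+20%): $45050 × 1.2 = $54060.
Documented medical condition requiring ongoing local treatment (−15%): $54060 × 0.85 = $45951.
Defendant is a documented gang member (+30%): $45951 × 1.3 = $59736.30.
Loss or damage exceeded $50,000 (+50%): $59736.30 × 1.5 = $89604.45.
$89604.45 is within the $850000 maximum.
$89604.45 is at or above the $9000 minimum.
Rounded to the nearest dollar: $89604.

$89604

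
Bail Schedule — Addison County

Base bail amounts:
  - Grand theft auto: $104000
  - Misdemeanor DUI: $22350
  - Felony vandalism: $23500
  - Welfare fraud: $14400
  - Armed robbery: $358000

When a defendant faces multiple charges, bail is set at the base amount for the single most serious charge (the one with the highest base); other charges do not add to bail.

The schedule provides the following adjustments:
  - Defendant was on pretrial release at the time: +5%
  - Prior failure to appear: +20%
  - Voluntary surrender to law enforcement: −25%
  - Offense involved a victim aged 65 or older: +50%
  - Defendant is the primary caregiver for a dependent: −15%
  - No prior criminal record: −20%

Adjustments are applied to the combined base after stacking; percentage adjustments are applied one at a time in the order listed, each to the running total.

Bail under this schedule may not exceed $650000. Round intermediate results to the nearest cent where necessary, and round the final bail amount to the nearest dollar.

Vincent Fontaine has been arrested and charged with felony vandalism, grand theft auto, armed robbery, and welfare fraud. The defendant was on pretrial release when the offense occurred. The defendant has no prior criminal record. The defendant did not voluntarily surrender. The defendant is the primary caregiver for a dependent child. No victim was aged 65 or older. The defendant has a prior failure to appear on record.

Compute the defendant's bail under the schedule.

Base amounts from the schedule: felony vandalism $23500; grand theft auto $104000; armed robbery $358000; welfare fraud $14400.
Stacking rule: use the highest base only. Highest is armed robbery at $358000. Combined base = $358000.
Defendant was on pretrial release at the time (+5%): $358000 × 1.05 = $375900.
Prior failure to appear (+20%): $375900 × 1.2 = $451080.
Defendant is the primary caregiver for a dependent (−15%): $451080 × 0.85 = $383418.
No prior criminal record (−20%): $383418 × 0.8 = $306734.40.
$306734.40 is within the $650000 maximum.
Rounded to the nearest dollar: $306734.

$306734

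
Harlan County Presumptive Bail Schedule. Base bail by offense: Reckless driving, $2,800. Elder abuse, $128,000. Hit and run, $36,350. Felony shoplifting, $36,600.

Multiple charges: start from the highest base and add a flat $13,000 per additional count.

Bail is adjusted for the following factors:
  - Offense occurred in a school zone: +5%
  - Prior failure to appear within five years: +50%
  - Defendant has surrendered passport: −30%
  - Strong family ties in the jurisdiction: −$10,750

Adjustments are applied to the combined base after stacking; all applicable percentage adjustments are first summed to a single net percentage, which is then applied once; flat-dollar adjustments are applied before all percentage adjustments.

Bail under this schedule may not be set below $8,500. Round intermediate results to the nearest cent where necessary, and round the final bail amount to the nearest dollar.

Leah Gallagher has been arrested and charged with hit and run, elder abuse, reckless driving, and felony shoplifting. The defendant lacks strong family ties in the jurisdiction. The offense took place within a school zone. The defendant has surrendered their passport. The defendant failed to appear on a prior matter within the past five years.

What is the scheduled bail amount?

$208,750

Base amounts from the schedule: hit and run $36,350; elder abuse $128,000; reckless driving $2,800; felony shoplifting $36,600.
Stacking rule: highest base plus $13,000 per additional charge. Highest is elder abuse at $128,000; 3 additional charges → +$39,000. Combined base = $167,000.
Net percentage adjustment: +5% +50% −30% = +25%. $167,000 × 1.25 = $208,750.
$208,750 is at or above the $8,500 minimum.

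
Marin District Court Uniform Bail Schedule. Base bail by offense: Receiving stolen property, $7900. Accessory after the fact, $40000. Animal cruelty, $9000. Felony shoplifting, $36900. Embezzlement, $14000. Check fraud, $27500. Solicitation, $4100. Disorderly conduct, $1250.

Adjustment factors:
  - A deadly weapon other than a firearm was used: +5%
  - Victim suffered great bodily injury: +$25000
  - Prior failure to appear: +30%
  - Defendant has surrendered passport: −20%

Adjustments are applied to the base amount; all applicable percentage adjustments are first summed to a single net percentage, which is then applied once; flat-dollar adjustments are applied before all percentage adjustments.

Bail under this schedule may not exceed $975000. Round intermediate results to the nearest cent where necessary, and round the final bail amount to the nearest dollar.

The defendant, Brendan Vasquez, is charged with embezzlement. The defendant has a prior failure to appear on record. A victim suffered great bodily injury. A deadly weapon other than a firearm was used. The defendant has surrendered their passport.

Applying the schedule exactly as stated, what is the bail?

Base amounts from the schedule: embezzlement $14000.
Single charge. Combined base = $14000.
Victim suffered great bodily injury (+$25000 flat): $14000 + $25000 = $39000.
Net percentage adjustment: +5% +30% −20% = +15%. $39000 × 1.15 = $44850.
$44850 is within the $975000 maximum.

$44850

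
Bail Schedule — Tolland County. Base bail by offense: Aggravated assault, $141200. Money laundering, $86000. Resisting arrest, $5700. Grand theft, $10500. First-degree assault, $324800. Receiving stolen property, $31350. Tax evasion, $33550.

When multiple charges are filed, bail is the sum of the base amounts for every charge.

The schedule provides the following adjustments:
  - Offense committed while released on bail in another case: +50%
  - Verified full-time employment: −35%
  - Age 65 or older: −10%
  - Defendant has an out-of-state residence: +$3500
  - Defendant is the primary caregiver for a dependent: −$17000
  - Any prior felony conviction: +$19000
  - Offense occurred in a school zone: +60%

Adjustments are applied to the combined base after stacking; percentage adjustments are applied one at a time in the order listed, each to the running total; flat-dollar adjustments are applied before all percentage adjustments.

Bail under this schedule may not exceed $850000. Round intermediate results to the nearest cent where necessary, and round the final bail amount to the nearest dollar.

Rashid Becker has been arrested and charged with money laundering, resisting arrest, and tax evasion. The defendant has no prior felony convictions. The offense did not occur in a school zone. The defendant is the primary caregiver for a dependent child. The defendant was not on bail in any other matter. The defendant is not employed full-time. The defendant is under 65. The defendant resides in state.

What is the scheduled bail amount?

$108250

Base amounts from the schedule: money laundering $86000; resisting arrest $5700; tax evasion $33550.
Stacking rule: sum of all bases. $86000 + $5700 + $33550 = $125250.
Defendant is the primary caregiver for a dependent (−$17000 flat): $125250 − $17000 = $108250.
$108250 is within the $850000 maximum.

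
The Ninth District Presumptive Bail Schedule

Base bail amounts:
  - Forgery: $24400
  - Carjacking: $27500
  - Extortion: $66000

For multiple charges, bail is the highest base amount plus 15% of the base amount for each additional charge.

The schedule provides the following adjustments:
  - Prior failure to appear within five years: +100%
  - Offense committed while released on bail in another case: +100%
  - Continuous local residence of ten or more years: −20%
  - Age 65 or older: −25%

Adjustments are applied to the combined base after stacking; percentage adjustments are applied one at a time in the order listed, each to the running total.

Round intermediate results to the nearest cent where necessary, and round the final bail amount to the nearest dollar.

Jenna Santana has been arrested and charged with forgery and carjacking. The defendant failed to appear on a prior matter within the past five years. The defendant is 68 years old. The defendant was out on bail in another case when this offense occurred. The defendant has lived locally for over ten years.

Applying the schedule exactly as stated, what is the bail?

Base amounts from the schedule: forgery $24400; carjacking $27500.
Stacking rule: highest base plus 15% of each additional charge. Highest is carjacking at $27500. Additional: $24400 × 15% = $3660. Combined base = $27500 + $3660 = $31160.
Prior failure to appear within five years (+100%): $31160 × 2 = $62320.
Offense committed while released on bail in another case (+100%): $62320 × 2 = $124640.
Continuous local residence of ten or more years (−20%): $124640 × 0.8 = $99712.
Age 65 or older (−25%): $99712 × 0.75 = $74784.

$74784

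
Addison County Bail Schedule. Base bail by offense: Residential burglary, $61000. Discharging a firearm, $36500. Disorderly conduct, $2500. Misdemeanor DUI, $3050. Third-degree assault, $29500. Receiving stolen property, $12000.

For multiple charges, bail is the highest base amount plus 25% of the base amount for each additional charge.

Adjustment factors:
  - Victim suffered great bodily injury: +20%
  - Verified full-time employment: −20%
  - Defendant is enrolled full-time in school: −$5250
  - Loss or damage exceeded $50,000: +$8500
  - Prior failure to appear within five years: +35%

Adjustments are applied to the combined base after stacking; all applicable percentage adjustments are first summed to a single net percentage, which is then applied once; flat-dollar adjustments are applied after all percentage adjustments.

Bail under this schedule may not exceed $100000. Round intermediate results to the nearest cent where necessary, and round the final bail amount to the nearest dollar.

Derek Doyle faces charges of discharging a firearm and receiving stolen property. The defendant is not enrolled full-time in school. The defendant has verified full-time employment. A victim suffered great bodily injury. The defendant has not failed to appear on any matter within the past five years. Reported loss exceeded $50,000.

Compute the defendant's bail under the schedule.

$48000

Base amounts from the schedule: discharging a firearm $36500; receiving stolen property $12000.
Stacking rule: highest base plus 25% of each additional charge. Highest is discharging a firearm at $36500. Additional: $12000 × 25% = $3000. Combined base = $36500 + $3000 = $39500.
Net percentage adjustment: +20% −20% = +0%. $39500 × 1 = $39500.
Loss or damage exceeded $50,000 (+$8500 flat): $39500 + $8500 = $48000.
$48000 is within the $100000 maximum.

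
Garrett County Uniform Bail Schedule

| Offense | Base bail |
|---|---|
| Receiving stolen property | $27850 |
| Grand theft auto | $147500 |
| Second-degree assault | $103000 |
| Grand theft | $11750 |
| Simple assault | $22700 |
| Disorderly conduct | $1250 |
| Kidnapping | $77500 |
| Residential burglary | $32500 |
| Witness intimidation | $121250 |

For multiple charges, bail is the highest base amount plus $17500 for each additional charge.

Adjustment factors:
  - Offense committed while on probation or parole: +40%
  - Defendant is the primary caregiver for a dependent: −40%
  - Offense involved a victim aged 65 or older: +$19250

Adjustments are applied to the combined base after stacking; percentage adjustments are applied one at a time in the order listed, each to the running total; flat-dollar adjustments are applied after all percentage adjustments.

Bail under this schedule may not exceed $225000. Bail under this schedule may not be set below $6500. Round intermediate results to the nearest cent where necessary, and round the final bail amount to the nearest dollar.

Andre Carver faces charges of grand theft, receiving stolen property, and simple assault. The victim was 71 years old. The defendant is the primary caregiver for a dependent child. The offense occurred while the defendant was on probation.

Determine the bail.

$72044

Base amounts from the schedule: grand theft $11750; receiving stolen property $27850; simple assault $22700.
Stacking rule: highest base plus $17500 per additional charge. Highest is receiving stolen property at $27850; 2 additional charges → +$35000. Combined base = $62850.
Offense committed while on probation or parole (+40%): $62850 × 1.4 = $87990.
Defendant is the primary caregiver for a dependent (−40%): $87990 × 0.6 = $52794.
Offense involved a victim aged 65 or older (+$19250 flat): $52794 + $19250 = $72044.
$72044 is within the $225000 maximum.
$72044 is at or above the $6500 minimum.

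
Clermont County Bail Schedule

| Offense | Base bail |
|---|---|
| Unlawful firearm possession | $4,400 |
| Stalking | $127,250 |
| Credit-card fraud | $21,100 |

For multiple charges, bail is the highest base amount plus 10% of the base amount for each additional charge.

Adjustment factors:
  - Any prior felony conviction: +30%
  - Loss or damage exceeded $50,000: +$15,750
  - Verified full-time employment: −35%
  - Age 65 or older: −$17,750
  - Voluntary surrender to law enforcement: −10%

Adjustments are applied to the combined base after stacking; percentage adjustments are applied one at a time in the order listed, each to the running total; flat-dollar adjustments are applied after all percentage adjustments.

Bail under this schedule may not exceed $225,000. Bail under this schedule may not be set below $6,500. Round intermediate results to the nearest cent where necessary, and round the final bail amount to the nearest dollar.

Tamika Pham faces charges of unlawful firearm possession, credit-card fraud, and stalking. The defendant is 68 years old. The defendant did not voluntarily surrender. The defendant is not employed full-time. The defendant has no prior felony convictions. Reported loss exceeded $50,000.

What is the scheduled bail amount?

Base amounts from the schedule: unlawful firearm possession $4,400; credit-card fraud $21,100; stalking $127,250.
Stacking rule: highest base plus 10% of each additional charge. Highest is stalking at $127,250. Additional: $4,400 × 10% = $440; $21,100 × 10% = $2,110. Combined base = $127,250 + $2,550 = $129,800.
Loss or damage exceeded $50,000 (+$15,750 flat): $129,800 + $15,750 = $145,550.
Age 65 or older (−$17,750 flat): $145,550 − $17,750 = $127,800.
$127,800 is within the $225,000 maximum.
$127,800 is at or above the $6,500 minimum.

$127,800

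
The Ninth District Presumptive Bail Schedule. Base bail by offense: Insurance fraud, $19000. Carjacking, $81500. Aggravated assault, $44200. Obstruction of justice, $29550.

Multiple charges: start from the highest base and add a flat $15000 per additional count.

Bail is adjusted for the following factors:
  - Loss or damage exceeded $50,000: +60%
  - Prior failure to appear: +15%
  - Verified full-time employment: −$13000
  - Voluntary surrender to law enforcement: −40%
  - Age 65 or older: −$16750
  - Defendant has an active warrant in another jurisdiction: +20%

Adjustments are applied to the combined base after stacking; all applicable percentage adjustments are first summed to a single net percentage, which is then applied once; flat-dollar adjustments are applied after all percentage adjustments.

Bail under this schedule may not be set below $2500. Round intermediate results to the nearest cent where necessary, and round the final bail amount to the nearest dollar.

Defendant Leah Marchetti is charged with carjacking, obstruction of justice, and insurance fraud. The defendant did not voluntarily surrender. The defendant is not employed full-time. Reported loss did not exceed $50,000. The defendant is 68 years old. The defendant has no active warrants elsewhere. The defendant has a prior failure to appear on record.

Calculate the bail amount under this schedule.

Base amounts from the schedule: carjacking $81500; obstruction of justice $29550; insurance fraud $19000.
Stacking rule: highest base plus $15000 per additional charge. Highest is carjacking at $81500; 2 additional charges → +$30000. Combined base = $111500.
Prior failure to appear (+15%): $111500 × 1.15 = $128225.
Age 65 or older (−$16750 flat): $128225 − $16750 = $111475.
$111475 is at or above the $2500 minimum.

$111475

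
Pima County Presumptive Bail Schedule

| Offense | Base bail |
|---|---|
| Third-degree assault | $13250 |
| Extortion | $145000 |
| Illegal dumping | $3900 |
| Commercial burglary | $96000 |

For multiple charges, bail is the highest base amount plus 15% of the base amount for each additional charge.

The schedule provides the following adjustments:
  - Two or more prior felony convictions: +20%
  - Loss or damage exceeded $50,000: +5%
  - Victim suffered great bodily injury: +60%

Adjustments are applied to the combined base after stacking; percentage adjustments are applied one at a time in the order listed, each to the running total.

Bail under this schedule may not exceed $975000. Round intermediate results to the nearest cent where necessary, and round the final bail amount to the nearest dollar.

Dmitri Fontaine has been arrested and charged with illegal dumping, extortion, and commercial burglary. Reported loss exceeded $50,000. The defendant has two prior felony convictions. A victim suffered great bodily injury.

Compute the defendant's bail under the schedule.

$322530

Base amounts from the schedule: illegal dumping $3900; extortion $145000; commercial burglary $96000.
Stacking rule: highest base plus 15% of each additional charge. Highest is extortion at $145000. Additional: $3900 × 15% = $585; $96000 × 15% = $14400. Combined base = $145000 + $14985 = $159985.
Two or more prior felony convictions (+20%): $159985 × 1.2 = $191982.
Loss or damage exceeded $50,000 (+5%): $191982 × 1.05 = $201581.10.
Victim suffered great bodily injury (+60%): $201581.10 × 1.6 = $322529.76.
$322529.76 is within the $975000 maximum.
Rounded to the nearest dollar: $322530.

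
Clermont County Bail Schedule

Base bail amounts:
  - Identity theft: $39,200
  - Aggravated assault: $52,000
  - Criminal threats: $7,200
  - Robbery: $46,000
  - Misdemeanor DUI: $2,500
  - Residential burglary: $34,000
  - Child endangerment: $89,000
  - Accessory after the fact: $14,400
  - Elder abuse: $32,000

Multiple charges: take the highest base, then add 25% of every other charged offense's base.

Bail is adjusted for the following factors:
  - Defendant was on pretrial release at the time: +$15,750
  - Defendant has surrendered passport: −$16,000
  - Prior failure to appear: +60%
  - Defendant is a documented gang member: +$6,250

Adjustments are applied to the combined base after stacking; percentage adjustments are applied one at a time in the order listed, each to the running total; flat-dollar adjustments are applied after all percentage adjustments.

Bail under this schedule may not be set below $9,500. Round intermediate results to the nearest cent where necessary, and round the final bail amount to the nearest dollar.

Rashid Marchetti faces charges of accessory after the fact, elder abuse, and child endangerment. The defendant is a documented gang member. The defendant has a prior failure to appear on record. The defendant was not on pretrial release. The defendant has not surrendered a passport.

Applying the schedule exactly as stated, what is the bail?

Base amounts from the schedule: accessory after the fact $14,400; elder abuse $32,000; child endangerment $89,000.
Stacking rule: highest base plus 25% of each additional charge. Highest is child endangerment at $89,000. Additional: $14,400 × 25% = $3,600; $32,000 × 25% = $8,000. Combined base = $89,000 + $11,600 = $100,600.
Prior failure to appear (+60%): $100,600 × 1.6 = $160,960.
Defendant is a documented gang member (+$6,250 flat): $160,960 + $6,250 = $167,210.
$167,210 is at or above the $9,500 minimum.

$167,210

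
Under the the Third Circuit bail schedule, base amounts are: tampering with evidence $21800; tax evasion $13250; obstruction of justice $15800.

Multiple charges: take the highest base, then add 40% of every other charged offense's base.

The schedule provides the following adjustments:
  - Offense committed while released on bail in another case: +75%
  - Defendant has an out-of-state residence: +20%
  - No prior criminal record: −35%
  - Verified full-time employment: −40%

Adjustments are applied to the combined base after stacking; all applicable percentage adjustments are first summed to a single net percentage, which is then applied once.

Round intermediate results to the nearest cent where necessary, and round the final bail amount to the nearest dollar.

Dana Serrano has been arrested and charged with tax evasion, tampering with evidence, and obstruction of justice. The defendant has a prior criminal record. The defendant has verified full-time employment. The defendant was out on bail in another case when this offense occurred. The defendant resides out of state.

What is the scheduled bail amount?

$51801

Base amounts from the schedule: tax evasion $13250; tampering with evidence $21800; obstruction of justice $15800.
Stacking rule: highest base plus 40% of each additional charge. Highest is tampering with evidence at $21800. Additional: $13250 × 40% = $5300; $15800 × 40% = $6320. Combined base = $21800 + $11620 = $33420.
Net percentage adjustment: +75% +20% −40% = +55%. $33420 × 1.55 = $51801.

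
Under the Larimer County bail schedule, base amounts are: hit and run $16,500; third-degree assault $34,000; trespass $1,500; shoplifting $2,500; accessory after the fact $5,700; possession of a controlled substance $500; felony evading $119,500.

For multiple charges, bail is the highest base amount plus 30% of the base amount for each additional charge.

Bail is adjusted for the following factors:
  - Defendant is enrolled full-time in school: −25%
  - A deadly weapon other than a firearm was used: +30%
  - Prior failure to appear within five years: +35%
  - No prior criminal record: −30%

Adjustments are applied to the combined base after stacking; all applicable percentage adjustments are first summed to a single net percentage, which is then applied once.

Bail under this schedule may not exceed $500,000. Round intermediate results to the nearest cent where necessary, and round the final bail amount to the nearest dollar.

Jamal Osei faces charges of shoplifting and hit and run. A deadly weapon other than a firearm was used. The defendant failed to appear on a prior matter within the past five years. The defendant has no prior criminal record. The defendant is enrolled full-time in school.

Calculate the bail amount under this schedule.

Base amounts from the schedule: shoplifting $2,500; hit and run $16,500.
Stacking rule: highest base plus 30% of each additional charge. Highest is hit and run at $16,500. Additional: $2,500 × 30% = $750. Combined base = $16,500 + $750 = $17,250.
Net percentage adjustment: −25% +30% +35% −30% = +10%. $17,250 × 1.1 = $18,975.
$18,975 is within the $500,000 maximum.

$18,975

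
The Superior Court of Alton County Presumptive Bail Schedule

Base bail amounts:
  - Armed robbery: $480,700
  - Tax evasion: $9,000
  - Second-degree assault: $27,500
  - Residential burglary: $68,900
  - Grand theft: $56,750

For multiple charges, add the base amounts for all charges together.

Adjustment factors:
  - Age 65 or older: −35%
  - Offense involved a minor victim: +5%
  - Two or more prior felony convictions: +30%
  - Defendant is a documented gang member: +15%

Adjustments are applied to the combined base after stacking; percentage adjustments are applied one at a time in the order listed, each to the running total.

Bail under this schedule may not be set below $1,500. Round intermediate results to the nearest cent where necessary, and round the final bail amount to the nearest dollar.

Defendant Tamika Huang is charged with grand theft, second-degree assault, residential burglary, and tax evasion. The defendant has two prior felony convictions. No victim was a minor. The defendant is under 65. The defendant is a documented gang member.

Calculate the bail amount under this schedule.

$242,414

Base amounts from the schedule: grand theft $56,750; second-degree assault $27,500; residential burglary $68,900; tax evasion $9,000.
Stacking rule: sum of all bases. $56,750 + $27,500 + $68,900 + $9,000 = $162,150.
Two or more prior felony convictions (+30%): $162,150 × 1.3 = $210,795.
Defendant is a documented gang member (+15%): $210,795 × 1.15 = $242,414.25.
$242,414.25 is at or above the $1,500 minimum.
Rounded to the nearest dollar: $242,414.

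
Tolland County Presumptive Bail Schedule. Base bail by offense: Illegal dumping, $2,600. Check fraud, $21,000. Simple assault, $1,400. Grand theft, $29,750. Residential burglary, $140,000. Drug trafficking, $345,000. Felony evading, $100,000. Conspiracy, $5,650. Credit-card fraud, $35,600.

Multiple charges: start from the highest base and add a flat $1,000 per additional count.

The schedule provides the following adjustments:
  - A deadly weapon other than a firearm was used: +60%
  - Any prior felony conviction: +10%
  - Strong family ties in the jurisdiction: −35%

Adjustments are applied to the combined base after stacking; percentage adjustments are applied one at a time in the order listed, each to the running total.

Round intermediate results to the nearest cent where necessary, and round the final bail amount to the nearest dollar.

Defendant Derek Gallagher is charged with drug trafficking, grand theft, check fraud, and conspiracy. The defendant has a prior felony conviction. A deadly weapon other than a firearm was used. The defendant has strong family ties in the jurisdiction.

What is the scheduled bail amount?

Base amounts from the schedule: drug trafficking $345,000; grand theft $29,750; check fraud $21,000; conspiracy $5,650.
Stacking rule: highest base plus $1,000 per additional charge. Highest is drug trafficking at $345,000; 3 additional charges → +$3,000. Combined base = $348,000.
A deadly weapon other than a firearm was used (+60%): $348,000 × 1.6 = $556,800.
Any prior felony conviction (+10%): $556,800 × 1.1 = $612,480.
Strong family ties in the jurisdiction (−35%): $612,480 × 0.65 = $398,112.

$398,112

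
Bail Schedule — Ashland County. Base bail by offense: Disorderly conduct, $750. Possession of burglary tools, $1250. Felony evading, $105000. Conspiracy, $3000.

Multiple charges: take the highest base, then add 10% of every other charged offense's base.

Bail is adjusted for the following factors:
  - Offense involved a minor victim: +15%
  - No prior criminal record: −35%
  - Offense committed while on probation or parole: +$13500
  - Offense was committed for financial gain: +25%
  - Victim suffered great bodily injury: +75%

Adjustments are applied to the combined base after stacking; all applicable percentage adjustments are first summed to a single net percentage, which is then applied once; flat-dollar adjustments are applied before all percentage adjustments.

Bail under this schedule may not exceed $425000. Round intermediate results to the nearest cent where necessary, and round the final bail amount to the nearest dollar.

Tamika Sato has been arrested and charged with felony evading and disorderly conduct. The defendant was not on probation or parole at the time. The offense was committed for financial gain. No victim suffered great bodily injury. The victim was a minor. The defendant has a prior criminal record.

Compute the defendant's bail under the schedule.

$147105

Base amounts from the schedule: felony evading $105000; disorderly conduct $750.
Stacking rule: highest base plus 10% of each additional charge. Highest is felony evading at $105000. Additional: $750 × 10% = $75. Combined base = $105000 + $75 = $105075.
Net percentage adjustment: +15% +25% = +40%. $105075 × 1.4 = $147105.
$147105 is within the $425000 maximum.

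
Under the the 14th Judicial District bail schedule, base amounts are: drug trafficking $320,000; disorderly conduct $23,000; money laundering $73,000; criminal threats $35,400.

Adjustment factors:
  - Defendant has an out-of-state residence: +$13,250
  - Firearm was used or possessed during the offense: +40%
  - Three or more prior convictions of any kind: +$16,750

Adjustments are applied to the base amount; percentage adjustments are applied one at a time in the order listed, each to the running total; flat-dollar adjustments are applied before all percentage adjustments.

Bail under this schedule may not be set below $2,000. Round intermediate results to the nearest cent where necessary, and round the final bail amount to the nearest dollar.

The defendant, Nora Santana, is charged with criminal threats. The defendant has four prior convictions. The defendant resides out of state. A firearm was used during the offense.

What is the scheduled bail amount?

$91,560

Base amounts from the schedule: criminal threats $35,400.
Single charge. Combined base = $35,400.
Defendant has an out-of-state residence (+$13,250 flat): $35,400 + $13,250 = $48,650.
Three or more prior convictions of any kind (+$16,750 flat): $48,650 + $16,750 = $65,400.
Firearm was used or possessed during the offense (+40%): $65,400 × 1.4 = $91,560.
$91,560 is at or above the $2,000 minimum.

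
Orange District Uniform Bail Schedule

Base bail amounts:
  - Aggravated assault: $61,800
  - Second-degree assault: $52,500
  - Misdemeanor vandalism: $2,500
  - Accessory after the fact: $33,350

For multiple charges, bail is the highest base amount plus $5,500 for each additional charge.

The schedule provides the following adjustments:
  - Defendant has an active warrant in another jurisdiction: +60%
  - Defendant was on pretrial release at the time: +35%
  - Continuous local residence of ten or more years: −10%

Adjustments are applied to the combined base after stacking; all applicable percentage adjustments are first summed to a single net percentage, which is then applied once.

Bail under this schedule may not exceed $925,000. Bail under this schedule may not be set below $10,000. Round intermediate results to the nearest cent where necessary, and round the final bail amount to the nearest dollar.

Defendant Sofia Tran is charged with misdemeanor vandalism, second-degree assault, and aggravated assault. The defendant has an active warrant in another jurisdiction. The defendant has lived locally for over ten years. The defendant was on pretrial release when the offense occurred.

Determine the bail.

Base amounts from the schedule: misdemeanor vandalism $2,500; second-degree assault $52,500; aggravated assault $61,800.
Stacking rule: highest base plus $5,500 per additional charge. Highest is aggravated assault at $61,800; 2 additional charges → +$11,000. Combined base = $72,800.
Net percentage adjustment: +60% +35% −10% = +85%. $72,800 × 1.85 = $134,680.
$134,680 is within the $925,000 maximum.
$134,680 is at or above the $10,000 minimum.

$134,680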